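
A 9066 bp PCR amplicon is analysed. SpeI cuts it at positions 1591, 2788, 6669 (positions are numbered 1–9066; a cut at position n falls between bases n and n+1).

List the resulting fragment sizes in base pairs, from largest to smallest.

3881, 2397, 1591, 1197 bp

Linear molecule, 3 cuts → 4 fragments:
  1591 − 0 = 1591 bp
  2788 − 1591 = 1197 bp
  6669 − 2788 = 3881 bp
  9066 − 6669 = 2397 bp
Sorted largest to smallest: 3881, 2397, 1591, 1197 bp.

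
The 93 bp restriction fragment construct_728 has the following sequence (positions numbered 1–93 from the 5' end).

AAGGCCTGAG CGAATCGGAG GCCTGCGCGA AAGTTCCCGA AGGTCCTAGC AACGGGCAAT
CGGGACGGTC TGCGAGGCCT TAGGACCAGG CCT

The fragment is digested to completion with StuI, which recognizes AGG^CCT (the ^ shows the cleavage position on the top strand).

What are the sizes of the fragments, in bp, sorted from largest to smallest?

StuI sites (AGGCCT) start at positions 2, 19, 75, 88.
StuI cuts after base 3 of each site, so after positions 4, 21, 77, 90.
Linear molecule, 4 cuts → 5 fragments:
  1–4 → 4 bp
  5–21 → 17 bp
  22–77 → 56 bp
  78–90 → 13 bp
  91–93 → 3 bp
Sorted largest to smallest: 56, 17, 13, 4, 3 bp.

56, 17, 13, 4, 3 bp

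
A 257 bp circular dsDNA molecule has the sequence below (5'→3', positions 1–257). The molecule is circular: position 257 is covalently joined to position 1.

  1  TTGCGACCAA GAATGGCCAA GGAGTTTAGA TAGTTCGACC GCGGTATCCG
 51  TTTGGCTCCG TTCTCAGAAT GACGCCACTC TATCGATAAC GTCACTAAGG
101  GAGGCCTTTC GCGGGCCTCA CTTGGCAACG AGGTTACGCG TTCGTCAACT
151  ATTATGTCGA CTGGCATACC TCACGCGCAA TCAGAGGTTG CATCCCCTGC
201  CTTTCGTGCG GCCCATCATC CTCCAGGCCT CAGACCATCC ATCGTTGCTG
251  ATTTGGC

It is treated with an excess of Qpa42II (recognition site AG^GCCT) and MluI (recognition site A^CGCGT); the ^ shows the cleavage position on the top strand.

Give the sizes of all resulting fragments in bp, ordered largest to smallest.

134, 90, 33 bp

Qpa42II sites (AGGCCT) start at positions 102, 225.
Qpa42II cuts after base 2 of each site, so after positions 103, 226.
The MluI site (ACGCGT) starts at position 136.
MluI cuts after the first base of each site, so after position 136.
Combined cut positions: 103, 136, 226.
Circular molecule, 3 cuts → 3 fragments:
  104–136 → 33 bp
  137–226 → 90 bp
  227–257 then 1–103 → 31 + 103 = 134 bp
Sorted largest to smallest: 134, 90, 33 bp.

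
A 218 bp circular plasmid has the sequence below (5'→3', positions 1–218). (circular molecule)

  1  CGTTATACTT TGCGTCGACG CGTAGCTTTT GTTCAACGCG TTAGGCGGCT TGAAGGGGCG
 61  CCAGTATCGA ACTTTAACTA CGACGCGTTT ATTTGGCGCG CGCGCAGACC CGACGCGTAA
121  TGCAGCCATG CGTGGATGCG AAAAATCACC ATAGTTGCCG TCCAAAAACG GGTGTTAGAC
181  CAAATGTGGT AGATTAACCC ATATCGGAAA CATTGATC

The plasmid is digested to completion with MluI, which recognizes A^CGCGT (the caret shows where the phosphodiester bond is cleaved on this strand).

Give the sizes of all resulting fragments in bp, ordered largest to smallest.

MluI sites (ACGCGT) start at positions 18, 36, 83, 113.
MluI cuts after the first base of each site, so after positions 18, 36, 83, 113.
Circular molecule, 4 cuts → 4 fragments:
  19–36 → 18 bp
  37–83 → 47 bp
  84–113 → 30 bp
  114–218 then 1–18 → 105 + 18 = 123 bp
Sorted largest to smallest: 123, 47, 30, 18 bp.

123, 47, 30, 18 bp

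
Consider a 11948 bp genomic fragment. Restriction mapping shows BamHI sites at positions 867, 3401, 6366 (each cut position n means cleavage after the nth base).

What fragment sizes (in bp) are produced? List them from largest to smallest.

Linear molecule, 3 cuts → 4 fragments:
  867 − 0 = 867 bp
  3401 − 867 = 2534 bp
  6366 − 3401 = 2965 bp
  11948 − 6366 = 5582 bp
Sorted largest to smallest: 5582, 2965, 2534, 867 bp.

5582, 2965, 2534, 867 bp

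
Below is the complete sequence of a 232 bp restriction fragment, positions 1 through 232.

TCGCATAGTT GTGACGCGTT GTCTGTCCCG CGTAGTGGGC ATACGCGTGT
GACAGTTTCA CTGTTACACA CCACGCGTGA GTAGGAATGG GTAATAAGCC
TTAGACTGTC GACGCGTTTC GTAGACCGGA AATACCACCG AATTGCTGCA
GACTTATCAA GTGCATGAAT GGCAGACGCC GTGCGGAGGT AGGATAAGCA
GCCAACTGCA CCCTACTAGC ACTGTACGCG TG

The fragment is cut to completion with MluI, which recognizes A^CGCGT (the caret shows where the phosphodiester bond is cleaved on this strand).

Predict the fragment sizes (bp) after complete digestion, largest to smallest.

MluI sites (ACGCGT) start at positions 14, 43, 73, 112, 226.
MluI cuts after the first base of each site, so after positions 14, 43, 73, 112, 226.
Linear molecule, 5 cuts → 6 fragments:
  1–14 → 14 bp
  15–43 → 29 bp
  44–73 → 30 bp
  74–112 → 39 bp
  113–226 → 114 bp
  227–232 → 6 bp
Sorted largest to smallest: 114, 39, 30, 29, 14, 6 bp.

114, 39, 30, 29, 14, 6 bp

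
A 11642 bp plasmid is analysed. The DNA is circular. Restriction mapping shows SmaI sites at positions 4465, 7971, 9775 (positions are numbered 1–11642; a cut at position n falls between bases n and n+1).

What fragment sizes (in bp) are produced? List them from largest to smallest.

6332, 3506, 1804 bp

Circular molecule, 3 cuts → 3 fragments:
  7971 − 4465 = 3506 bp
  9775 − 7971 = 1804 bp
  wrap: 11642 − 9775 + 4465 = 6332 bp
Sorted largest to smallest: 6332, 3506, 1804 bp.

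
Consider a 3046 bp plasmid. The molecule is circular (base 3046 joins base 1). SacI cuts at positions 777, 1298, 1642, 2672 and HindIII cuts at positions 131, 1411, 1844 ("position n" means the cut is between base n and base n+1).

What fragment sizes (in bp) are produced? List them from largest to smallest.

Combined cut positions (sorted): 131, 777, 1298, 1411, 1642, 1844, 2672.
Circular molecule, 7 cuts → 7 fragments:
  777 − 131 = 646 bp
  1298 − 777 = 521 bp
  1411 − 1298 = 113 bp
  1642 − 1411 = 231 bp
  1844 − 1642 = 202 bp
  2672 − 1844 = 828 bp
  wrap: 3046 − 2672 + 131 = 505 bp
Sorted largest to smallest: 828, 646, 521, 505, 231, 202, 113 bp.

828, 646, 521, 505, 231, 202, 113 bp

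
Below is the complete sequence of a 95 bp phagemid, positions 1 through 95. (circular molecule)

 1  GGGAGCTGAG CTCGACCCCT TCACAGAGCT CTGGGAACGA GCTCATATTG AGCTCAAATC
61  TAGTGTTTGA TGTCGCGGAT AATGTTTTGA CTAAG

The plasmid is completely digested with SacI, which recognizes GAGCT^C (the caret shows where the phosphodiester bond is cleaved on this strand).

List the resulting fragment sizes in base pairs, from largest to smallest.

53, 18, 13, 11 bp

SacI sites (GAGCTC) start at positions 8, 26, 39, 50.
SacI cuts after base 5 of each site (before the last base), so after positions 12, 30, 43, 54.
Circular molecule, 4 cuts → 4 fragments:
  13–30 → 18 bp
  31–43 → 13 bp
  44–54 → 11 bp
  55–95 then 1–12 → 41 + 12 = 53 bp
Sorted largest to smallest: 53, 18, 13, 11 bp.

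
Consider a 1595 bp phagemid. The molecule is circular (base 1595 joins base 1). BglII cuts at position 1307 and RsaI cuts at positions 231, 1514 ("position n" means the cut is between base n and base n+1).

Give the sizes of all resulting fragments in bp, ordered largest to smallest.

Combined cut positions (sorted): 231, 1307, 1514.
Circular molecule, 3 cuts → 3 fragments:
  1307 − 231 = 1076 bp
  1514 − 1307 = 207 bp
  wrap: 1595 − 1514 + 231 = 312 bp
Sorted largest to smallest: 1076, 312, 207 bp.

1076, 312, 207 bp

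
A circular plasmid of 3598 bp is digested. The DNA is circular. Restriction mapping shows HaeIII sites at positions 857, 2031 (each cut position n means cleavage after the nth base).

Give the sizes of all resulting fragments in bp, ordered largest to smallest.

Circular molecule, 2 cuts → 2 fragments:
  2031 − 857 = 1174 bp
  wrap: 3598 − 2031 + 857 = 2424 bp
Sorted largest to smallest: 2424, 1174 bp.

2424, 1174 bp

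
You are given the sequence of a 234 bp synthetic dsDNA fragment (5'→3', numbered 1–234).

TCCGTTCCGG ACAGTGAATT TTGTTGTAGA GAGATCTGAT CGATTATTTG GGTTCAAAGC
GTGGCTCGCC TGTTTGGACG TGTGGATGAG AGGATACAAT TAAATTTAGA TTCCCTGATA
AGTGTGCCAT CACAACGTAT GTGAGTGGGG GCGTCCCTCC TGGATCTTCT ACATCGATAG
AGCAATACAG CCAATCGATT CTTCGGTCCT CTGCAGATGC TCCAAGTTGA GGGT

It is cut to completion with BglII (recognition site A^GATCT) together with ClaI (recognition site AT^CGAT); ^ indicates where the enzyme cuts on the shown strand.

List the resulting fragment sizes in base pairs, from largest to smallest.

134, 39, 32, 21, 8 bp

The BglII site (AGATCT) starts at position 32.
BglII cuts after the first base of each site, so after position 32.
ClaI sites (ATCGAT) start at positions 39, 173, 194.
ClaI cuts after base 2 of each site, so after positions 40, 174, 195.
Combined cut positions: 32, 40, 174, 195.
Linear molecule, 4 cuts → 5 fragments:
  1–32 → 32 bp
  33–40 → 8 bp
  41–174 → 134 bp
  175–195 → 21 bp
  196–234 → 39 bp
Sorted largest to smallest: 134, 39, 32, 21, 8 bp.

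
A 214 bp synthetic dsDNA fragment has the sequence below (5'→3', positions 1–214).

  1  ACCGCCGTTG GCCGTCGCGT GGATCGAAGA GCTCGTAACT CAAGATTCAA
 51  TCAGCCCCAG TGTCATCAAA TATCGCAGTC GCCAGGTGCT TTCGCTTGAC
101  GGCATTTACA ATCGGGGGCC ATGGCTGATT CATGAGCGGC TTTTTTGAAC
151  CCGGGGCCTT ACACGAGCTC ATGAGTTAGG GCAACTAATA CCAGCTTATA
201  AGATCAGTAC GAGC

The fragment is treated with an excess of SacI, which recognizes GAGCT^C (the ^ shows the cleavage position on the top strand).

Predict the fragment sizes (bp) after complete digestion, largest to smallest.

136, 45, 33 bp

SacI sites (GAGCTC) start at positions 29, 165.
SacI cuts after base 5 of each site (before the last base), so after positions 33, 169.
Linear molecule, 2 cuts → 3 fragments:
  1–33 → 33 bp
  34–169 → 136 bp
  170–214 → 45 bp
Sorted largest to smallest: 136, 45, 33 bp.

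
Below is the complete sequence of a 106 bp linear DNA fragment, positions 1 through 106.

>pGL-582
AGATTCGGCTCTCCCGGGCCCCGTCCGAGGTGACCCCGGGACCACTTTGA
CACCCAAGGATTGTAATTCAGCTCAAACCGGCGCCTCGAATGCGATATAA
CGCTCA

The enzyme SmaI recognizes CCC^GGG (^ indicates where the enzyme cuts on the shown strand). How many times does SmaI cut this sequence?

2

CCCGGG occurs starting at positions 13, 35.
SmaI cuts at 2 sites.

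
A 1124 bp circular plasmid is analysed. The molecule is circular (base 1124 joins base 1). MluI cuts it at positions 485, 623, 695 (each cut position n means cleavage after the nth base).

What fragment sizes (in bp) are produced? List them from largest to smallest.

Circular molecule, 3 cuts → 3 fragments:
  623 − 485 = 138 bp
  695 − 623 = 72 bp
  wrap: 1124 − 695 + 485 = 914 bp
Sorted largest to smallest: 914, 138, 72 bp.

914, 138, 72 bp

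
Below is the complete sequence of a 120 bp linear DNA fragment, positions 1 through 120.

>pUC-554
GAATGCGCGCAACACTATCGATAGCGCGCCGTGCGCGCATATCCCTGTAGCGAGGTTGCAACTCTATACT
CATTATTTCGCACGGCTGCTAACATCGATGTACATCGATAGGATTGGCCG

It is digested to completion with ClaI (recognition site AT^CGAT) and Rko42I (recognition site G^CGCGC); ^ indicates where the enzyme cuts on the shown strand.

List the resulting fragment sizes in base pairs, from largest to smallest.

62, 15, 13, 10, 9, 6, 5 bp

ClaI sites (ATCGAT) start at positions 17, 94, 104.
ClaI cuts after base 2 of each site, so after positions 18, 95, 105.
Rko42I sites (GCGCGC) start at positions 5, 24, 33.
Rko42I cuts after the first base of each site, so after positions 5, 24, 33.
Combined cut positions: 5, 18, 24, 33, 95, 105.
Linear molecule, 6 cuts → 7 fragments:
  1–5 → 5 bp
  6–18 → 13 bp
  19–24 → 6 bp
  25–33 → 9 bp
  34–95 → 62 bp
  96–105 → 10 bp
  106–120 → 15 bp
Sorted largest to smallest: 62, 15, 13, 10, 9, 6, 5 bp.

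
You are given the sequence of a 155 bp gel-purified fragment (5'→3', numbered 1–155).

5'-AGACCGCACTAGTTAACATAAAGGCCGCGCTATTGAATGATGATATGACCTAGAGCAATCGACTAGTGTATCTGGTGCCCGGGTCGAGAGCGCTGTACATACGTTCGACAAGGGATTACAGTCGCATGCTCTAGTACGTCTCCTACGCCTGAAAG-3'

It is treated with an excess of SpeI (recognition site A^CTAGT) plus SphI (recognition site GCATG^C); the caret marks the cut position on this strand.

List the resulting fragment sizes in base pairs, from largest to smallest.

SpeI sites (ACTAGT) start at positions 8, 62.
SpeI cuts after the first base of each site, so after positions 8, 62.
The SphI site (GCATGC) starts at position 124.
SphI cuts after base 5 of each site (before the last base), so after position 128.
Combined cut positions: 8, 62, 128.
Linear molecule, 3 cuts → 4 fragments:
  1–8 → 8 bp
  9–62 → 54 bp
  63–128 → 66 bp
  129–155 → 27 bp
Sorted largest to smallest: 66, 54, 27, 8 bp.

66, 54, 27, 8 bp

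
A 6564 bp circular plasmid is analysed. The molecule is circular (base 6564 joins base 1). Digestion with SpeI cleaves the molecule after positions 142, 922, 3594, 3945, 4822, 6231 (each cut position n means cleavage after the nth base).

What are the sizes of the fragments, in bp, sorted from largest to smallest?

2672, 1409, 877, 780, 475, 351 bp

Circular molecule, 6 cuts → 6 fragments:
  922 − 142 = 780 bp
  3594 − 922 = 2672 bp
  3945 − 3594 = 351 bp
  4822 − 3945 = 877 bp
  6231 − 4822 = 1409 bp
  wrap: 6564 − 6231 + 142 = 475 bp
Sorted largest to smallest: 2672, 1409, 877, 780, 475, 351 bp.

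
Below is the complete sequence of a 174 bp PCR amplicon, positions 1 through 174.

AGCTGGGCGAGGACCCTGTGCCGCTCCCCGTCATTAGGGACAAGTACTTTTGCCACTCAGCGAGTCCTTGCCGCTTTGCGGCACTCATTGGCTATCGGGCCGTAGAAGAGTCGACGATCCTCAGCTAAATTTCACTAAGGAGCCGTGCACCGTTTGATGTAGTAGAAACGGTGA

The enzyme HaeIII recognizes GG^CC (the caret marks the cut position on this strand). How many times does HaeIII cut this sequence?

1

GGCC occurs starting at position 98.
HaeIII cuts at 1 site.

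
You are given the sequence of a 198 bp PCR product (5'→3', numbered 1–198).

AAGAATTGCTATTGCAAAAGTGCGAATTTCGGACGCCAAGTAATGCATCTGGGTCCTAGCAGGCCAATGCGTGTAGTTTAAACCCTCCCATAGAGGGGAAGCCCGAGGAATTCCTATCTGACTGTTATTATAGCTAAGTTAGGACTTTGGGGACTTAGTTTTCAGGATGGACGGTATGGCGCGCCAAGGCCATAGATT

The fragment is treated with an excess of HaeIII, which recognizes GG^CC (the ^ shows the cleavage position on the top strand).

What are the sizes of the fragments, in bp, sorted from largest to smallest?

HaeIII sites (GGCC) start at positions 62, 188.
HaeIII cuts after base 2 of each site, so after positions 63, 189.
Linear molecule, 2 cuts → 3 fragments:
  1–63 → 63 bp
  64–189 → 126 bp
  190–198 → 9 bp
Sorted largest to smallest: 126, 63, 9 bp.

126, 63, 9 bp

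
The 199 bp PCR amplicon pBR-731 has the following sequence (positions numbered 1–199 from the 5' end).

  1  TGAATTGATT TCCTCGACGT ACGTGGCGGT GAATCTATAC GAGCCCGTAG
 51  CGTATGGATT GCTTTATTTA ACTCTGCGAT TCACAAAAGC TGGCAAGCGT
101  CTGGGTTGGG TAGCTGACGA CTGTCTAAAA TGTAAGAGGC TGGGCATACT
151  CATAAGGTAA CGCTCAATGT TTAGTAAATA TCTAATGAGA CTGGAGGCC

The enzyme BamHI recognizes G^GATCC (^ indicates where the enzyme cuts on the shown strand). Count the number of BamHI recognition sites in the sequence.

No occurrence of GGATCC is present in the sequence.
BamHI does not cut: 0 sites.

0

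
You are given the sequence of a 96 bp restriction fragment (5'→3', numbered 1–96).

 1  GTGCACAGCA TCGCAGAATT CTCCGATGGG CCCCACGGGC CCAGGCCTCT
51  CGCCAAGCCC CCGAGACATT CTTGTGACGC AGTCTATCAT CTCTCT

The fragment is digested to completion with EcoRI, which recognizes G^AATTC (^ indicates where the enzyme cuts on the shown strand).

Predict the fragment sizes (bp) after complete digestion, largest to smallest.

80, 16 bp

The EcoRI site (GAATTC) starts at position 16.
EcoRI cuts after the first base of each site, so after position 16.
Linear molecule, 1 cut → 2 fragments:
  1–16 → 16 bp
  17–96 → 80 bp
Sorted largest to smallest: 80, 16 bp.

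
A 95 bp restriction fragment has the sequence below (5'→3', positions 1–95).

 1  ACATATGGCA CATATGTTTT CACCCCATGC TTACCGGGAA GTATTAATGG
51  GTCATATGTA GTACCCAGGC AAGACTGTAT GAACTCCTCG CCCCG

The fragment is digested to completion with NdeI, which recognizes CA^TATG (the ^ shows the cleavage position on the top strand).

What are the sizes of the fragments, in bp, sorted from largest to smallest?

42, 41, 9, 3 bp

NdeI sites (CATATG) start at positions 2, 11, 53.
NdeI cuts after base 2 of each site, so after positions 3, 12, 54.
Linear molecule, 3 cuts → 4 fragments:
  1–3 → 3 bp
  4–12 → 9 bp
  13–54 → 42 bp
  55–95 → 41 bp
Sorted largest to smallest: 42, 41, 9, 3 bp.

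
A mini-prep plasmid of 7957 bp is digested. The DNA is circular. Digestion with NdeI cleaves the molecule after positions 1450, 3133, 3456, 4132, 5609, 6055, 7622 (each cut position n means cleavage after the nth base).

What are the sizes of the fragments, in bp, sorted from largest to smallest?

1785, 1683, 1567, 1477, 676, 446, 323 bp

Circular molecule, 7 cuts → 7 fragments:
  3133 − 1450 = 1683 bp
  3456 − 3133 = 323 bp
  4132 − 3456 = 676 bp
  5609 − 4132 = 1477 bp
  6055 − 5609 = 446 bp
  7622 − 6055 = 1567 bp
  wrap: 7957 − 7622 + 1450 = 1785 bp
Sorted largest to smallest: 1785, 1683, 1567, 1477, 676, 446, 323 bp.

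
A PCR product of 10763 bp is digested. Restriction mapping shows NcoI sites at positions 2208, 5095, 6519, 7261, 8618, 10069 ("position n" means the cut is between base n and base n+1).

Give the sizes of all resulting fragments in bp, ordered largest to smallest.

Linear molecule, 6 cuts → 7 fragments:
  2208 − 0 = 2208 bp
  5095 − 2208 = 2887 bp
  6519 − 5095 = 1424 bp
  7261 − 6519 = 742 bp
  8618 − 7261 = 1357 bp
  10069 − 8618 = 1451 bp
  10763 − 10069 = 694 bp
Sorted largest to smallest: 2887, 2208, 1451, 1424, 1357, 742, 694 bp.

2887, 2208, 1451, 1424, 1357, 742, 694 bp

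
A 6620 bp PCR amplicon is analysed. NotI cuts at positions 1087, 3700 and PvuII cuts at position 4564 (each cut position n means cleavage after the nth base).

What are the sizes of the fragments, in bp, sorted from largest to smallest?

Combined cut positions (sorted): 1087, 3700, 4564.
Linear molecule, 3 cuts → 4 fragments:
  1087 − 0 = 1087 bp
  3700 − 1087 = 2613 bp
  4564 − 3700 = 864 bp
  6620 − 4564 = 2056 bp
Sorted largest to smallest: 2613, 2056, 1087, 864 bp.

2613, 2056, 1087, 864 bp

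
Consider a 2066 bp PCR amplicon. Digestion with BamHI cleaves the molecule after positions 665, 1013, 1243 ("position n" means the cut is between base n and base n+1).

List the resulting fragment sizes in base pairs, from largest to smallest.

823, 665, 348, 230 bp

Linear molecule, 3 cuts → 4 fragments:
  665 − 0 = 665 bp
  1013 − 665 = 348 bp
  1243 − 1013 = 230 bp
  2066 − 1243 = 823 bp
Sorted largest to smallest: 823, 665, 348, 230 bp.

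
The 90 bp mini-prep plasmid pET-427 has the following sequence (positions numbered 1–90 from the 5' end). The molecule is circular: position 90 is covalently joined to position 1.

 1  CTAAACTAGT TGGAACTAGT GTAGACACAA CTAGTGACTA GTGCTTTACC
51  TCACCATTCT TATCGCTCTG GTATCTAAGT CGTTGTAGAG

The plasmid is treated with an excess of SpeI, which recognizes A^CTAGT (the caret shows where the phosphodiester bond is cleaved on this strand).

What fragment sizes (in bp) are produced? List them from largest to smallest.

SpeI sites (ACTAGT) start at positions 5, 15, 30, 37.
SpeI cuts after the first base of each site, so after positions 5, 15, 30, 37.
Circular molecule, 4 cuts → 4 fragments:
  6–15 → 10 bp
  16–30 → 15 bp
  31–37 → 7 bp
  38–90 then 1–5 → 53 + 5 = 58 bp
Sorted largest to smallest: 58, 15, 10, 7 bp.

58, 15, 10, 7 bp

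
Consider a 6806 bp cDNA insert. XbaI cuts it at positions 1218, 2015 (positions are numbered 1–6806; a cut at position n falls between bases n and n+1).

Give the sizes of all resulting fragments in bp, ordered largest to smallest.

4791, 1218, 797 bp

Linear molecule, 2 cuts → 3 fragments:
  1218 − 0 = 1218 bp
  2015 − 1218 = 797 bp
  6806 − 2015 = 4791 bp
Sorted largest to smallest: 4791, 1218, 797 bp.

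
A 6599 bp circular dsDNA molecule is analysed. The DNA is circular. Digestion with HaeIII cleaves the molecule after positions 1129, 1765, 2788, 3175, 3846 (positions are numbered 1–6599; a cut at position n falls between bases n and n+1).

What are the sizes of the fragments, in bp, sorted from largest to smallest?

Circular molecule, 5 cuts → 5 fragments:
  1765 − 1129 = 636 bp
  2788 − 1765 = 1023 bp
  3175 − 2788 = 387 bp
  3846 − 3175 = 671 bp
  wrap: 6599 − 3846 + 1129 = 3882 bp
Sorted largest to smallest: 3882, 1023, 671, 636, 387 bp.

3882, 1023, 671, 636, 387 bp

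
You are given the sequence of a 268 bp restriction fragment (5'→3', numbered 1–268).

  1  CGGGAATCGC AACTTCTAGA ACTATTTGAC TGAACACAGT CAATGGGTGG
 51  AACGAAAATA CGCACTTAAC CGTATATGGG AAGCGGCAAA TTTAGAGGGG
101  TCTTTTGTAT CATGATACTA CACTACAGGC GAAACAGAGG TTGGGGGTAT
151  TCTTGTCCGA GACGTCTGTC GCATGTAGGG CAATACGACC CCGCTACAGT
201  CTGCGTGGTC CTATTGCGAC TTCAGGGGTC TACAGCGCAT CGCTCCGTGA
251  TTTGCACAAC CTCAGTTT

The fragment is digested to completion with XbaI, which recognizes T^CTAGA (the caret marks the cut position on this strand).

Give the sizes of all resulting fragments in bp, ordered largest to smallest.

The XbaI site (TCTAGA) starts at position 15.
XbaI cuts after the first base of each site, so after position 15.
Linear molecule, 1 cut → 2 fragments:
  1–15 → 15 bp
  16–268 → 253 bp
Sorted largest to smallest: 253, 15 bp.

253, 15 bp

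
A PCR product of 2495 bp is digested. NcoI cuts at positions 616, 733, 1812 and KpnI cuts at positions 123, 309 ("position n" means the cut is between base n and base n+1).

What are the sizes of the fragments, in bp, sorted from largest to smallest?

1079, 683, 307, 186, 123, 117 bp

Combined cut positions (sorted): 123, 309, 616, 733, 1812.
Linear molecule, 5 cuts → 6 fragments:
  123 − 0 = 123 bp
  309 − 123 = 186 bp
  616 − 309 = 307 bp
  733 − 616 = 117 bp
  1812 − 733 = 1079 bp
  2495 − 1812 = 683 bp
Sorted largest to smallest: 1079, 683, 307, 186, 123, 117 bp.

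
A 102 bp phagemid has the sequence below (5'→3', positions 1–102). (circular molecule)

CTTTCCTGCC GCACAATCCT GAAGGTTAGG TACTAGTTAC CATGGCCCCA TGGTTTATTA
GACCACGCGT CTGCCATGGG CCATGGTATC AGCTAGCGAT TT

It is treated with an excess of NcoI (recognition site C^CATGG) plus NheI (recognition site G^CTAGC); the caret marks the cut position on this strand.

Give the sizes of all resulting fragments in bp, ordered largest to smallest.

50, 26, 11, 8, 7 bp

NcoI sites (CCATGG) start at positions 40, 48, 74, 81.
NcoI cuts after the first base of each site, so after positions 40, 48, 74, 81.
The NheI site (GCTAGC) starts at position 92.
NheI cuts after the first base of each site, so after position 92.
Combined cut positions: 40, 48, 74, 81, 92.
Circular molecule, 5 cuts → 5 fragments:
  41–48 → 8 bp
  49–74 → 26 bp
  75–81 → 7 bp
  82–92 → 11 bp
  93–102 then 1–40 → 10 + 40 = 50 bp
Sorted largest to smallest: 50, 26, 11, 8, 7 bp.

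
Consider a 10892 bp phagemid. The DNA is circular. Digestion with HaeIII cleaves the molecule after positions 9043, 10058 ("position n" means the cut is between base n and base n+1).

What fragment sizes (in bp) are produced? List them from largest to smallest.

Circular molecule, 2 cuts → 2 fragments:
  10058 − 9043 = 1015 bp
  wrap: 10892 − 10058 + 9043 = 9877 bp
Sorted largest to smallest: 9877, 1015 bp.

9877, 1015 bp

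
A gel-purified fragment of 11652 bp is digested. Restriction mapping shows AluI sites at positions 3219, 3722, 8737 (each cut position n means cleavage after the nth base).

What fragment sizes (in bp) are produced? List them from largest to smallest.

5015, 3219, 2915, 503 bp

Linear molecule, 3 cuts → 4 fragments:
  3219 − 0 = 3219 bp
  3722 − 3219 = 503 bp
  8737 − 3722 = 5015 bp
  11652 − 8737 = 2915 bp
Sorted largest to smallest: 5015, 3219, 2915, 503 bp.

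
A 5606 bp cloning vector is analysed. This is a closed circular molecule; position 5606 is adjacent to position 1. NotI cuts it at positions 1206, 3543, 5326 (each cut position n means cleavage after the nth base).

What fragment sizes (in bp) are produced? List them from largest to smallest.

2337, 1783, 1486 bp

Circular molecule, 3 cuts → 3 fragments:
  3543 − 1206 = 2337 bp
  5326 − 3543 = 1783 bp
  wrap: 5606 − 5326 + 1206 = 1486 bp
Sorted largest to smallest: 2337, 1783, 1486 bp.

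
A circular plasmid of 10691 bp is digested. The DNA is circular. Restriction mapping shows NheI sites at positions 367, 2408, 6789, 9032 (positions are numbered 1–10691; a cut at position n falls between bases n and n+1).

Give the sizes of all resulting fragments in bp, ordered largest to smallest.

4381, 2243, 2041, 2026 bp

Circular molecule, 4 cuts → 4 fragments:
  2408 − 367 = 2041 bp
  6789 − 2408 = 4381 bp
  9032 − 6789 = 2243 bp
  wrap: 10691 − 9032 + 367 = 2026 bp
Sorted largest to smallest: 4381, 2243, 2041, 2026 bp.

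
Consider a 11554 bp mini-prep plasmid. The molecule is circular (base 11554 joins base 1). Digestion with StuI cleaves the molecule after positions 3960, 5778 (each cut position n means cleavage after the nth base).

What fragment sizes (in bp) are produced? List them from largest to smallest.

9736, 1818 bp

Circular molecule, 2 cuts → 2 fragments:
  5778 − 3960 = 1818 bp
  wrap: 11554 − 5778 + 3960 = 9736 bp
Sorted largest to smallest: 9736, 1818 bp.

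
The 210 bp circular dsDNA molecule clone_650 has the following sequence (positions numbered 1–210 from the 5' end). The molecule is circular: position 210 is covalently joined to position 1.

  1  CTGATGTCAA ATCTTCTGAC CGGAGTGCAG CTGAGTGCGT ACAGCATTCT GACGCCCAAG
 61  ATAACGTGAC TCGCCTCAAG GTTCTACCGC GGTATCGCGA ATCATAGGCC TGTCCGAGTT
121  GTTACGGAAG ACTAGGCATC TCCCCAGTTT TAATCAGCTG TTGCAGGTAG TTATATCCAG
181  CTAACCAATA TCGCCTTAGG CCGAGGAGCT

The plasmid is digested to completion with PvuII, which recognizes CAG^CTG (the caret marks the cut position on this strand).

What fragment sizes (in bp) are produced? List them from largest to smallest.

PvuII sites (CAGCTG) start at positions 28, 155.
PvuII cuts after base 3 of each site, so after positions 30, 157.
Circular molecule, 2 cuts → 2 fragments:
  31–157 → 127 bp
  158–210 then 1–30 → 53 + 30 = 83 bp
Sorted largest to smallest: 127, 83 bp.

127, 83 bp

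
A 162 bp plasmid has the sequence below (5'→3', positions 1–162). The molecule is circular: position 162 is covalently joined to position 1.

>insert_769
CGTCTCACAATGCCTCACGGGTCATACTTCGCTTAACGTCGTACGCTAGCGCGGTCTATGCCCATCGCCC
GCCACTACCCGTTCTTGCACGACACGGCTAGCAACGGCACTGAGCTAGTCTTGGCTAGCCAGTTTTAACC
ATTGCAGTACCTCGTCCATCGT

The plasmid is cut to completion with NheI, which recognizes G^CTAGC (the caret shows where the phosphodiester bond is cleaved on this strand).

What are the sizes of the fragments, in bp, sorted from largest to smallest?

NheI sites (GCTAGC) start at positions 45, 97, 124.
NheI cuts after the first base of each site, so after positions 45, 97, 124.
Circular molecule, 3 cuts → 3 fragments:
  46–97 → 52 bp
  98–124 → 27 bp
  125–162 then 1–45 → 38 + 45 = 83 bp
Sorted largest to smallest: 83, 52, 27 bp.

83, 52, 27 bp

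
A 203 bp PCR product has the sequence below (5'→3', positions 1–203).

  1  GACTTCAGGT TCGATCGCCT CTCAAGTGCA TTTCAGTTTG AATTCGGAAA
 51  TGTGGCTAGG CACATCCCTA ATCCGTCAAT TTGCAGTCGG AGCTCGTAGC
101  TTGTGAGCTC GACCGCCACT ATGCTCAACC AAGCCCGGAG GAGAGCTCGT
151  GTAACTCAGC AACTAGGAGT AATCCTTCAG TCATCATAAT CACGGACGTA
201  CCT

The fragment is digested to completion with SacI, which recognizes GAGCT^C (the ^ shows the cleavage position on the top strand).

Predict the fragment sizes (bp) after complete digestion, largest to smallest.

94, 56, 38, 15 bp

SacI sites (GAGCTC) start at positions 90, 105, 143.
SacI cuts after base 5 of each site (before the last base), so after positions 94, 109, 147.
Linear molecule, 3 cuts → 4 fragments:
  1–94 → 94 bp
  95–109 → 15 bp
  110–147 → 38 bp
  148–203 → 56 bp
Sorted largest to smallest: 94, 56, 38, 15 bp.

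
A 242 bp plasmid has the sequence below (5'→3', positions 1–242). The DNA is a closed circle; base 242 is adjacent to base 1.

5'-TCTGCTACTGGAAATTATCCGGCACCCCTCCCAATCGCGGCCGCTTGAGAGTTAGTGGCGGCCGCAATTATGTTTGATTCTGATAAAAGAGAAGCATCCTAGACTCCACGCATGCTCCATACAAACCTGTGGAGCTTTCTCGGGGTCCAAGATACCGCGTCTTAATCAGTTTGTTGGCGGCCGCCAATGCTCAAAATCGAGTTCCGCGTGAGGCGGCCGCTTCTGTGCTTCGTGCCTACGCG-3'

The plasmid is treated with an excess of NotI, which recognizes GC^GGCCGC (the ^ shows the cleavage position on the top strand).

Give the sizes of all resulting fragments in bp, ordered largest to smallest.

NotI sites (GCGGCCGC) start at positions 37, 58, 177, 213.
NotI cuts after base 2 of each site, so after positions 38, 59, 178, 214.
Circular molecule, 4 cuts → 4 fragments:
  39–59 → 21 bp
  60–178 → 119 bp
  179–214 → 36 bp
  215–242 then 1–38 → 28 + 38 = 66 bp
Sorted largest to smallest: 119, 66, 36, 21 bp.

119, 66, 36, 21 bp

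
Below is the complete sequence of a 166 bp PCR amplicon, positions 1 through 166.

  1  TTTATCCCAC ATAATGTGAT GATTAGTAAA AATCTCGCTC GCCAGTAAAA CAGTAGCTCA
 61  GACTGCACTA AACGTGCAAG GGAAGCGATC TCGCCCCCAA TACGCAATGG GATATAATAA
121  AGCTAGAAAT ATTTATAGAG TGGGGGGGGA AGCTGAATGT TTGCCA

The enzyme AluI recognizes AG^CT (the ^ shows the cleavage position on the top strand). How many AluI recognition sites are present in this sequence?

AGCT occurs starting at positions 55, 121, 151.
AluI cuts at 3 sites.

3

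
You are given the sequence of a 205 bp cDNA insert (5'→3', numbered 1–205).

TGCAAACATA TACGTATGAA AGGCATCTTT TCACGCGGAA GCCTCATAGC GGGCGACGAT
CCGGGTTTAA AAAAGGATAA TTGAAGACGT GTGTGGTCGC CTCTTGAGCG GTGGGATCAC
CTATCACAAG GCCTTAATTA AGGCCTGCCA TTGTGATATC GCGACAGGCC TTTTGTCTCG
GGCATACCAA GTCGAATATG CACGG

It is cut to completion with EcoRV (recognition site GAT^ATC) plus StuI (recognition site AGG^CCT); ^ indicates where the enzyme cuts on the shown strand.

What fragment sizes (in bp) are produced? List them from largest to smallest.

131, 37, 14, 12, 11 bp

The EcoRV site (GATATC) starts at position 155.
EcoRV cuts after base 3 of each site, so after position 157.
StuI sites (AGGCCT) start at positions 129, 141, 166.
StuI cuts after base 3 of each site, so after positions 131, 143, 168.
Combined cut positions: 131, 143, 157, 168.
Linear molecule, 4 cuts → 5 fragments:
  1–131 → 131 bp
  132–143 → 12 bp
  144–157 → 14 bp
  158–168 → 11 bp
  169–205 → 37 bp
Sorted largest to smallest: 131, 37, 14, 12, 11 bp.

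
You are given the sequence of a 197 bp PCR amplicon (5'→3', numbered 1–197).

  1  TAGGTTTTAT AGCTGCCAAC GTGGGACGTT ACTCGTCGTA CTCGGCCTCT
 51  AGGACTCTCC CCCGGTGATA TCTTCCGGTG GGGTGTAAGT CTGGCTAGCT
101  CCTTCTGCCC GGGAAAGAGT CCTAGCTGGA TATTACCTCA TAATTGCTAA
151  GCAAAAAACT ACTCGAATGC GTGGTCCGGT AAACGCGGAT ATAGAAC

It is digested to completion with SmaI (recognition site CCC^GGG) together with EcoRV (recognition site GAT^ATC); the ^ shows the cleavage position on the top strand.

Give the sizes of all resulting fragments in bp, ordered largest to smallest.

The SmaI site (CCCGGG) starts at position 108.
SmaI cuts after base 3 of each site, so after position 110.
The EcoRV site (GATATC) starts at position 67.
EcoRV cuts after base 3 of each site, so after position 69.
Combined cut positions: 69, 110.
Linear molecule, 2 cuts → 3 fragments:
  1–69 → 69 bp
  70–110 → 41 bp
  111–197 → 87 bp
Sorted largest to smallest: 87, 69, 41 bp.

87, 69, 41 bp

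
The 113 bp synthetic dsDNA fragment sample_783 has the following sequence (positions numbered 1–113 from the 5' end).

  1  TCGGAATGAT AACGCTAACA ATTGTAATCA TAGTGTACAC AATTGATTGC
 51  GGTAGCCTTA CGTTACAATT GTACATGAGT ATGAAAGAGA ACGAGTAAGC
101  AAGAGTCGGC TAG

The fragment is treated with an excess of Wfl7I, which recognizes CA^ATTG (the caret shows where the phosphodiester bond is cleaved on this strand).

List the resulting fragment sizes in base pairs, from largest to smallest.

46, 26, 21, 20 bp

Wfl7I sites (CAATTG) start at positions 19, 40, 66.
Wfl7I cuts after base 2 of each site, so after positions 20, 41, 67.
Linear molecule, 3 cuts → 4 fragments:
  1–20 → 20 bp
  21–41 → 21 bp
  42–67 → 26 bp
  68–113 → 46 bp
Sorted largest to smallest: 46, 26, 21, 20 bp.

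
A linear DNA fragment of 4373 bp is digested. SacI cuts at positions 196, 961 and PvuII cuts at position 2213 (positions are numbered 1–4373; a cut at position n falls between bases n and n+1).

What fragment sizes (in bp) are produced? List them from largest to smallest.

Combined cut positions (sorted): 196, 961, 2213.
Linear molecule, 3 cuts → 4 fragments:
  196 − 0 = 196 bp
  961 − 196 = 765 bp
  2213 − 961 = 1252 bp
  4373 − 2213 = 2160 bp
Sorted largest to smallest: 2160, 1252, 765, 196 bp.

2160, 1252, 765, 196 bp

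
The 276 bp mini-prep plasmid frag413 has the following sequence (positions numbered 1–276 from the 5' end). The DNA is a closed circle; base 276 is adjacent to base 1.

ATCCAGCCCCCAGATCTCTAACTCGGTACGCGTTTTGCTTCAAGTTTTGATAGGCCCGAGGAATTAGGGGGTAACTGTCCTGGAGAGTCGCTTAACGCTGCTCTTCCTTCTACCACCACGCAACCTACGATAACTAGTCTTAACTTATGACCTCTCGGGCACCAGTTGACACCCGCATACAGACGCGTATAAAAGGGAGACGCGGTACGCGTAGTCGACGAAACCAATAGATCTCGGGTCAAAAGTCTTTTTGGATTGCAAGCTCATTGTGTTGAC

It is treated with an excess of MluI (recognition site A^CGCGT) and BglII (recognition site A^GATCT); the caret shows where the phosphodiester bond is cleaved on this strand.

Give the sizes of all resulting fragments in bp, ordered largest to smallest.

155, 59, 24, 22, 16 bp

MluI sites (ACGCGT) start at positions 28, 183, 207.
MluI cuts after the first base of each site, so after positions 28, 183, 207.
BglII sites (AGATCT) start at positions 12, 229.
BglII cuts after the first base of each site, so after positions 12, 229.
Combined cut positions: 12, 28, 183, 207, 229.
Circular molecule, 5 cuts → 5 fragments:
  13–28 → 16 bp
  29–183 → 155 bp
  184–207 → 24 bp
  208–229 → 22 bp
  230–276 then 1–12 → 47 + 12 = 59 bp
Sorted largest to smallest: 155, 59, 24, 22, 16 bp.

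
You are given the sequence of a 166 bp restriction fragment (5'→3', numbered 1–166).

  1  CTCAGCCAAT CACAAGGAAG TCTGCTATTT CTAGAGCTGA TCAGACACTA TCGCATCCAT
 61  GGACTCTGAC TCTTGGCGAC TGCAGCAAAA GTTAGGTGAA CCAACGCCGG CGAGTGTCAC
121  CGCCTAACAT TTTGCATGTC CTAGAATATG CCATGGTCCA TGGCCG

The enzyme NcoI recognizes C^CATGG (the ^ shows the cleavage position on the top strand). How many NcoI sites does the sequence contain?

CCATGG occurs starting at positions 57, 151, 158.
NcoI cuts at 3 sites.

3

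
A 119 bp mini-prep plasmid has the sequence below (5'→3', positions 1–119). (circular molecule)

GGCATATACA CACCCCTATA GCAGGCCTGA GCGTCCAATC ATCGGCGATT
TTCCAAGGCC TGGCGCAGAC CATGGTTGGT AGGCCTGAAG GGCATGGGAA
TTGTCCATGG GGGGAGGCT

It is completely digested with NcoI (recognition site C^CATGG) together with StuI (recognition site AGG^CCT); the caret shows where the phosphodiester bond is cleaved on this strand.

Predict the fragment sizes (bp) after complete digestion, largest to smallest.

39, 33, 22, 13, 12 bp

NcoI sites (CCATGG) start at positions 70, 105.
NcoI cuts after the first base of each site, so after positions 70, 105.
StuI sites (AGGCCT) start at positions 23, 56, 81.
StuI cuts after base 3 of each site, so after positions 25, 58, 83.
Combined cut positions: 25, 58, 70, 83, 105.
Circular molecule, 5 cuts → 5 fragments:
  26–58 → 33 bp
  59–70 → 12 bp
  71–83 → 13 bp
  84–105 → 22 bp
  106–119 then 1–25 → 14 + 25 = 39 bp
Sorted largest to smallest: 39, 33, 22, 13, 12 bp.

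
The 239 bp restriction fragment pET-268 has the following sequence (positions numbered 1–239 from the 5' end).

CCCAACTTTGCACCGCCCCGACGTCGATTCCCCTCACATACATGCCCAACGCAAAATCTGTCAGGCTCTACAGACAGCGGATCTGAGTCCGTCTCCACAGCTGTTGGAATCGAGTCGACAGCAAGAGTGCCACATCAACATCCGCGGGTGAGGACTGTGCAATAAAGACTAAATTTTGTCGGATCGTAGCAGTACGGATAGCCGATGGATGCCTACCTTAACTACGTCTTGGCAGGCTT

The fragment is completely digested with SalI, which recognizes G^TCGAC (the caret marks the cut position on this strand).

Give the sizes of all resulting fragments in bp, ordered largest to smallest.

The SalI site (GTCGAC) starts at position 114.
SalI cuts after the first base of each site, so after position 114.
Linear molecule, 1 cut → 2 fragments:
  1–114 → 114 bp
  115–239 → 125 bp
Sorted largest to smallest: 125, 114 bp.

125, 114 bp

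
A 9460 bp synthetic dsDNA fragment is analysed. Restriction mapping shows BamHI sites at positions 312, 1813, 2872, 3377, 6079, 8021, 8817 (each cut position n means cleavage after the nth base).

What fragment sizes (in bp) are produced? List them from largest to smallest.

2702, 1942, 1501, 1059, 796, 643, 505, 312 bp

Linear molecule, 7 cuts → 8 fragments:
  312 − 0 = 312 bp
  1813 − 312 = 1501 bp
  2872 − 1813 = 1059 bp
  3377 − 2872 = 505 bp
  6079 − 3377 = 2702 bp
  8021 − 6079 = 1942 bp
  8817 − 8021 = 796 bp
  9460 − 8817 = 643 bp
Sorted largest to smallest: 2702, 1942, 1501, 1059, 796, 643, 505, 312 bp.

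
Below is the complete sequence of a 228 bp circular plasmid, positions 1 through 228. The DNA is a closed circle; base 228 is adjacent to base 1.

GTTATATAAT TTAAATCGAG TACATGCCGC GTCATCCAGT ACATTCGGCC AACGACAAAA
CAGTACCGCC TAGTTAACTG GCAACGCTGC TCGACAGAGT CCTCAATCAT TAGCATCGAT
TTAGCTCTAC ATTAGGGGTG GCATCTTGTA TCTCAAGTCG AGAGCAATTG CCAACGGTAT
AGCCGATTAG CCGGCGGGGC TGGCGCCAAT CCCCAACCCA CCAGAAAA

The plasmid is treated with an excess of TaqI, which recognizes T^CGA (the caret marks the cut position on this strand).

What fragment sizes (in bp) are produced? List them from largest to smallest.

TaqI sites (TCGA) start at positions 16, 91, 116, 158.
TaqI cuts after the first base of each site, so after positions 16, 91, 116, 158.
Circular molecule, 4 cuts → 4 fragments:
  17–91 → 75 bp
  92–116 → 25 bp
  117–158 → 42 bp
  159–228 then 1–16 → 70 + 16 = 86 bp
Sorted largest to smallest: 86, 75, 42, 25 bp.

86, 75, 42, 25 bp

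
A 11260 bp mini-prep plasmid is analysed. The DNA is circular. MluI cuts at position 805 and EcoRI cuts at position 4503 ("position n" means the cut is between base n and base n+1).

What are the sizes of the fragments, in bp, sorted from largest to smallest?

Combined cut positions (sorted): 805, 4503.
Circular molecule, 2 cuts → 2 fragments:
  4503 − 805 = 3698 bp
  wrap: 11260 − 4503 + 805 = 7562 bp
Sorted largest to smallest: 7562, 3698 bp.

7562, 3698 bp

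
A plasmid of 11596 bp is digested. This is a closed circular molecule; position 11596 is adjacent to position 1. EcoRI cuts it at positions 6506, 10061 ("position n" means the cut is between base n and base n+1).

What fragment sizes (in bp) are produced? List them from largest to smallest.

Circular molecule, 2 cuts → 2 fragments:
  10061 − 6506 = 3555 bp
  wrap: 11596 − 10061 + 6506 = 8041 bp
Sorted largest to smallest: 8041, 3555 bp.

8041, 3555 bp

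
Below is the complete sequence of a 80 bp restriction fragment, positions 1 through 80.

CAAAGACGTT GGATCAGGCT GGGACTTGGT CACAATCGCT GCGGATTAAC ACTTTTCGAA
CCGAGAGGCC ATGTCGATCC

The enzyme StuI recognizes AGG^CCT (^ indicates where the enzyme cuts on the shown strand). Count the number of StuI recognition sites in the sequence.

No occurrence of AGGCCT is present in the sequence.
StuI does not cut: 0 sites.

0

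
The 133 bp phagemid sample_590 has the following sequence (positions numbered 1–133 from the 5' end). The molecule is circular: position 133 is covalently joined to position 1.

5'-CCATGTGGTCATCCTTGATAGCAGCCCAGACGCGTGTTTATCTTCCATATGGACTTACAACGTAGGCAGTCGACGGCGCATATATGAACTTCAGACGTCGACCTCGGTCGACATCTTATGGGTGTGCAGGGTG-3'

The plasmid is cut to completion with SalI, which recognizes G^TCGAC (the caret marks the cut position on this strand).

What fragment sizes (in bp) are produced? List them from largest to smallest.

SalI sites (GTCGAC) start at positions 69, 97, 107.
SalI cuts after the first base of each site, so after positions 69, 97, 107.
Circular molecule, 3 cuts → 3 fragments:
  70–97 → 28 bp
  98–107 → 10 bp
  108–133 then 1–69 → 26 + 69 = 95 bp
Sorted largest to smallest: 95, 28, 10 bp.

95, 28, 10 bp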